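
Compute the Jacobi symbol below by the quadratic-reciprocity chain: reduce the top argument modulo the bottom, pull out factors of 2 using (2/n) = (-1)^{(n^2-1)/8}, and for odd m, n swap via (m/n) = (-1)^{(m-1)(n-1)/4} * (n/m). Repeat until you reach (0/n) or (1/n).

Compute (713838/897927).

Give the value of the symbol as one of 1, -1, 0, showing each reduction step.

0

713838 = 2^1·356919; (2/897927) = +1 since 897927 mod 8 = 7, so (713838/897927) = (+1)^1·(356919/897927); sign now +1
reciprocity: (356919/897927) = -1·(897927/356919) since 356919 mod 4 = 3, 897927 mod 4 = 3; sign now -1
(897927/356919) = (184089/356919)   [reduce mod 356919]
reciprocity: (184089/356919) = +1·(356919/184089) since 184089 mod 4 = 1, 356919 mod 4 = 3; sign now -1
(356919/184089) = (172830/184089)   [reduce mod 184089]
172830 = 2^1·86415; (2/184089) = +1 since 184089 mod 8 = 1, so (172830/184089) = (+1)^1·(86415/184089); sign now -1
reciprocity: (86415/184089) = +1·(184089/86415) since 86415 mod 4 = 3, 184089 mod 4 = 1; sign now -1
(184089/86415) = (11259/86415)   [reduce mod 86415]
reciprocity: (11259/86415) = -1·(86415/11259) since 11259 mod 4 = 3, 86415 mod 4 = 3; sign now +1
(86415/11259) = (7602/11259)   [reduce mod 11259]
7602 = 2^1·3801; (2/11259) = -1 since 11259 mod 8 = 3, so (7602/11259) = (-1)^1·(3801/11259); sign now -1
reciprocity: (3801/11259) = +1·(11259/3801) since 3801 mod 4 = 1, 11259 mod 4 = 3; sign now -1
(11259/3801) = (3657/3801)   [reduce mod 3801]
reciprocity: (3657/3801) = +1·(3801/3657) since 3657 mod 4 = 1, 3801 mod 4 = 1; sign now -1
(3801/3657) = (144/3657)   [reduce mod 3657]
144 = 2^4·9; (2/3657) = +1 since 3657 mod 8 = 1, so (144/3657) = (+1)^4·(9/3657); sign now -1
reciprocity: (9/3657) = +1·(3657/9) since 9 mod 4 = 1, 3657 mod 4 = 1; sign now -1
(3657/9) = (3/9)   [reduce mod 9]
reciprocity: (3/9) = +1·(9/3) since 3 mod 4 = 3, 9 mod 4 = 1; sign now -1
(9/3) = (0/3)   [reduce mod 3]
(0/3) = 0   [gcd(a, n) > 1]; final value = 0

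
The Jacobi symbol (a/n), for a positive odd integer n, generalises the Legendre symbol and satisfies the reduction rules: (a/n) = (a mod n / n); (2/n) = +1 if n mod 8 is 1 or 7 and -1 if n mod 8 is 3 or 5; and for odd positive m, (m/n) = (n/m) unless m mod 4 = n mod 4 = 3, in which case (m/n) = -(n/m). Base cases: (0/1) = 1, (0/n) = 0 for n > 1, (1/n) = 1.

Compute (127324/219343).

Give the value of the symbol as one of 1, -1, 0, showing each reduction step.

1

factor out 2^2: 127324 = 2^2·31831; with 219343 mod 8 = 7, (2/219343) = +1; sign now +1; continue with (31831/219343)
flip (31831/219343) -> (219343/31831): both odd, 31831 mod 4 = 3, 219343 mod 4 = 3, so the flip contributes -1; sign now -1
(219343/31831): 219343 mod 31831 = 28357, so (219343/31831) = (28357/31831)
flip (28357/31831) -> (31831/28357): both odd, 28357 mod 4 = 1, 31831 mod 4 = 3, so the flip contributes +1; sign now -1
(31831/28357): 31831 mod 28357 = 3474, so (31831/28357) = (3474/28357)
factor out 2^1: 3474 = 2^1·1737; with 28357 mod 8 = 5, (2/28357) = -1; sign now +1; continue with (1737/28357)
flip (1737/28357) -> (28357/1737): both odd, 1737 mod 4 = 1, 28357 mod 4 = 1, so the flip contributes +1; sign now +1
(28357/1737): 28357 mod 1737 = 565, so (28357/1737) = (565/1737)
flip (565/1737) -> (1737/565): both odd, 565 mod 4 = 1, 1737 mod 4 = 1, so the flip contributes +1; sign now +1
(1737/565): 1737 mod 565 = 42, so (1737/565) = (42/565)
factor out 2^1: 42 = 2^1·21; with 565 mod 8 = 5, (2/565) = -1; sign now -1; continue with (21/565)
flip (21/565) -> (565/21): both odd, 21 mod 4 = 1, 565 mod 4 = 1, so the flip contributes +1; sign now -1
(565/21): 565 mod 21 = 19, so (565/21) = (19/21)
flip (19/21) -> (21/19): both odd, 19 mod 4 = 3, 21 mod 4 = 1, so the flip contributes +1; sign now -1
(21/19): 21 mod 19 = 2, so (21/19) = (2/19)
factor out 2^1: 2 = 2^1·1; with 19 mod 8 = 3, (2/19) = -1; sign now +1; continue with (1/19)
reached (1/19) = 1, so the symbol is +1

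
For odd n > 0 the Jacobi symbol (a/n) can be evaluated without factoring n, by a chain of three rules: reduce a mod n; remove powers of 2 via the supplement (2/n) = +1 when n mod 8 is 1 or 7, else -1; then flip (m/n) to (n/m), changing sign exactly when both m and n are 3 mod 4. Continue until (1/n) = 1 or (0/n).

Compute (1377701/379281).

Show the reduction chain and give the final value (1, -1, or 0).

1

(1377701/379281) = (239858/379281)   [reduce mod 379281]
239858 = 2^1·119929; (2/379281) = +1 since 379281 mod 8 = 1, so (239858/379281) = (+1)^1·(119929/379281); sign now +1
reciprocity: (119929/379281) = +1·(379281/119929) since 119929 mod 4 = 1, 379281 mod 4 = 1; sign now +1
(379281/119929) = (19494/119929)   [reduce mod 119929]
19494 = 2^1·9747; (2/119929) = +1 since 119929 mod 8 = 1, so (19494/119929) = (+1)^1·(9747/119929); sign now +1
reciprocity: (9747/119929) = +1·(119929/9747) since 9747 mod 4 = 3, 119929 mod 4 = 1; sign now +1
(119929/9747) = (2965/9747)   [reduce mod 9747]
reciprocity: (2965/9747) = +1·(9747/2965) since 2965 mod 4 = 1, 9747 mod 4 = 3; sign now +1
(9747/2965) = (852/2965)   [reduce mod 2965]
852 = 2^2·213; (2/2965) = -1 since 2965 mod 8 = 5, so (852/2965) = (-1)^2·(213/2965); sign now +1
reciprocity: (213/2965) = +1·(2965/213) since 213 mod 4 = 1, 2965 mod 4 = 1; sign now +1
(2965/213) = (196/213)   [reduce mod 213]
196 = 2^2·49; (2/213) = -1 since 213 mod 8 = 5, so (196/213) = (-1)^2·(49/213); sign now +1
reciprocity: (49/213) = +1·(213/49) since 49 mod 4 = 1, 213 mod 4 = 1; sign now +1
(213/49) = (17/49)   [reduce mod 49]
reciprocity: (17/49) = +1·(49/17) since 17 mod 4 = 1, 49 mod 4 = 1; sign now +1
(49/17) = (15/17)   [reduce mod 17]
reciprocity: (15/17) = +1·(17/15) since 15 mod 4 = 3, 17 mod 4 = 1; sign now +1
(17/15) = (2/15)   [reduce mod 15]
2 = 2^1·1; (2/15) = +1 since 15 mod 8 = 7, so (2/15) = (+1)^1·(1/15); sign now +1
(1/15) = 1; final value = sign = +1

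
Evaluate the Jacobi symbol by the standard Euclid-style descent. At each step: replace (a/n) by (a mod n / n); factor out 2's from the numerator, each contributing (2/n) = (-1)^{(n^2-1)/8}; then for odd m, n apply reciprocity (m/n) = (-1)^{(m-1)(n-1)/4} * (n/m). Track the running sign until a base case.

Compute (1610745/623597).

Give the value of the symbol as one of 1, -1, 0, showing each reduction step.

(1610745/623597) = (363551/623597)   [reduce mod 623597]
reciprocity: (363551/623597) = +1·(623597/363551) since 363551 mod 4 = 3, 623597 mod 4 = 1; sign now +1
(623597/363551) = (260046/363551)   [reduce mod 363551]
260046 = 2^1·130023; (2/363551) = +1 since 363551 mod 8 = 7, so (260046/363551) = (+1)^1·(130023/363551); sign now +1
reciprocity: (130023/363551) = -1·(363551/130023) since 130023 mod 4 = 3, 363551 mod 4 = 3; sign now -1
(363551/130023) = (103505/130023)   [reduce mod 130023]
reciprocity: (103505/130023) = +1·(130023/103505) since 103505 mod 4 = 1, 130023 mod 4 = 3; sign now -1
(130023/103505) = (26518/103505)   [reduce mod 103505]
26518 = 2^1·13259; (2/103505) = +1 since 103505 mod 8 = 1, so (26518/103505) = (+1)^1·(13259/103505); sign now -1
reciprocity: (13259/103505) = +1·(103505/13259) since 13259 mod 4 = 3, 103505 mod 4 = 1; sign now -1
(103505/13259) = (10692/13259)   [reduce mod 13259]
10692 = 2^2·2673; (2/13259) = -1 since 13259 mod 8 = 3, so (10692/13259) = (-1)^2·(2673/13259); sign now -1
reciprocity: (2673/13259) = +1·(13259/2673) since 2673 mod 4 = 1, 13259 mod 4 = 3; sign now -1
(13259/2673) = (2567/2673)   [reduce mod 2673]
reciprocity: (2567/2673) = +1·(2673/2567) since 2567 mod 4 = 3, 2673 mod 4 = 1; sign now -1
(2673/2567) = (106/2567)   [reduce mod 2567]
106 = 2^1·53; (2/2567) = +1 since 2567 mod 8 = 7, so (106/2567) = (+1)^1·(53/2567); sign now -1
reciprocity: (53/2567) = +1·(2567/53) since 53 mod 4 = 1, 2567 mod 4 = 3; sign now -1
(2567/53) = (23/53)   [reduce mod 53]
reciprocity: (23/53) = +1·(53/23) since 23 mod 4 = 3, 53 mod 4 = 1; sign now -1
(53/23) = (7/23)   [reduce mod 23]
reciprocity: (7/23) = -1·(23/7) since 7 mod 4 = 3, 23 mod 4 = 3; sign now +1
(23/7) = (2/7)   [reduce mod 7]
2 = 2^1·1; (2/7) = +1 since 7 mod 8 = 7, so (2/7) = (+1)^1·(1/7); sign now +1
(1/7) = 1; final value = sign = +1

1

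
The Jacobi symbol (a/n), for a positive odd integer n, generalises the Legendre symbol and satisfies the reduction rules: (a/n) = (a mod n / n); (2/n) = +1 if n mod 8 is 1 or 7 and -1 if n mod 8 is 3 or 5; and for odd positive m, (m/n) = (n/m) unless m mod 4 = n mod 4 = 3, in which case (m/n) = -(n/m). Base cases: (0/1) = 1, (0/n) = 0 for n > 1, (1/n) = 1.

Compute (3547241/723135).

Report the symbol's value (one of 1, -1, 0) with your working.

1

(3547241/723135) = (654701/723135)   [reduce mod 723135]
reciprocity: (654701/723135) = +1·(723135/654701) since 654701 mod 4 = 1, 723135 mod 4 = 3; sign now +1
(723135/654701) = (68434/654701)   [reduce mod 654701]
68434 = 2^1·34217; (2/654701) = -1 since 654701 mod 8 = 5, so (68434/654701) = (-1)^1·(34217/654701); sign now -1
reciprocity: (34217/654701) = +1·(654701/34217) since 34217 mod 4 = 1, 654701 mod 4 = 1; sign now -1
(654701/34217) = (4578/34217)   [reduce mod 34217]
4578 = 2^1·2289; (2/34217) = +1 since 34217 mod 8 = 1, so (4578/34217) = (+1)^1·(2289/34217); sign now -1
reciprocity: (2289/34217) = +1·(34217/2289) since 2289 mod 4 = 1, 34217 mod 4 = 1; sign now -1
(34217/2289) = (2171/2289)   [reduce mod 2289]
reciprocity: (2171/2289) = +1·(2289/2171) since 2171 mod 4 = 3, 2289 mod 4 = 1; sign now -1
(2289/2171) = (118/2171)   [reduce mod 2171]
118 = 2^1·59; (2/2171) = -1 since 2171 mod 8 = 3, so (118/2171) = (-1)^1·(59/2171); sign now +1
reciprocity: (59/2171) = -1·(2171/59) since 59 mod 4 = 3, 2171 mod 4 = 3; sign now -1
(2171/59) = (47/59)   [reduce mod 59]
reciprocity: (47/59) = -1·(59/47) since 47 mod 4 = 3, 59 mod 4 = 3; sign now +1
(59/47) = (12/47)   [reduce mod 47]
12 = 2^2·3; (2/47) = +1 since 47 mod 8 = 7, so (12/47) = (+1)^2·(3/47); sign now +1
reciprocity: (3/47) = -1·(47/3) since 3 mod 4 = 3, 47 mod 4 = 3; sign now -1
(47/3) = (2/3)   [reduce mod 3]
2 = 2^1·1; (2/3) = -1 since 3 mod 8 = 3, so (2/3) = (-1)^1·(1/3); sign now +1
(1/3) = 1; final value = sign = +1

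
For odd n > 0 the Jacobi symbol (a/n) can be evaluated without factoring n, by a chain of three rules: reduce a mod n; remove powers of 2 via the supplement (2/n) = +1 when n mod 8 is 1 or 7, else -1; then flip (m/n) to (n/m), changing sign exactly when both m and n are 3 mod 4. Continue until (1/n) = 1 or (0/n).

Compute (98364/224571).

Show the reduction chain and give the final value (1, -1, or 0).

0

factor out 2^2: 98364 = 2^2·24591; with 224571 mod 8 = 3, (2/224571) = -1; sign now +1; continue with (24591/224571)
flip (24591/224571) -> (224571/24591): both odd, 24591 mod 4 = 3, 224571 mod 4 = 3, so the flip contributes -1; sign now -1
(224571/24591): 224571 mod 24591 = 3252, so (224571/24591) = (3252/24591)
factor out 2^2: 3252 = 2^2·813; with 24591 mod 8 = 7, (2/24591) = +1; sign now -1; continue with (813/24591)
flip (813/24591) -> (24591/813): both odd, 813 mod 4 = 1, 24591 mod 4 = 3, so the flip contributes +1; sign now -1
(24591/813): 24591 mod 813 = 201, so (24591/813) = (201/813)
flip (201/813) -> (813/201): both odd, 201 mod 4 = 1, 813 mod 4 = 1, so the flip contributes +1; sign now -1
(813/201): 813 mod 201 = 9, so (813/201) = (9/201)
flip (9/201) -> (201/9): both odd, 9 mod 4 = 1, 201 mod 4 = 1, so the flip contributes +1; sign now -1
(201/9): 201 mod 9 = 3, so (201/9) = (3/9)
flip (3/9) -> (9/3): both odd, 3 mod 4 = 3, 9 mod 4 = 1, so the flip contributes +1; sign now -1
(9/3): 9 mod 3 = 0, so (9/3) = (0/3)
reached (0/3); gcd(a, n) > 1, so (0/3) = 0 and the symbol is 0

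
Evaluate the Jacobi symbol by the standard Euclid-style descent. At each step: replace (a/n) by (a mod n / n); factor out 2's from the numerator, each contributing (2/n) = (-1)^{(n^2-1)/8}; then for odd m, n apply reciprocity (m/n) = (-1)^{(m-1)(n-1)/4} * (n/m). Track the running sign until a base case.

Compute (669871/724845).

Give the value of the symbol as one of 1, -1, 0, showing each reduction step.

-1

flip (669871/724845) -> (724845/669871): both odd, 669871 mod 4 = 3, 724845 mod 4 = 1, so the flip contributes +1; sign now +1
(724845/669871): 724845 mod 669871 = 54974, so (724845/669871) = (54974/669871)
factor out 2^1: 54974 = 2^1·27487; with 669871 mod 8 = 7, (2/669871) = +1; sign now +1; continue with (27487/669871)
flip (27487/669871) -> (669871/27487): both odd, 27487 mod 4 = 3, 669871 mod 4 = 3, so the flip contributes -1; sign now -1
(669871/27487): 669871 mod 27487 = 10183, so (669871/27487) = (10183/27487)
flip (10183/27487) -> (27487/10183): both odd, 10183 mod 4 = 3, 27487 mod 4 = 3, so the flip contributes -1; sign now +1
(27487/10183): 27487 mod 10183 = 7121, so (27487/10183) = (7121/10183)
flip (7121/10183) -> (10183/7121): both odd, 7121 mod 4 = 1, 10183 mod 4 = 3, so the flip contributes +1; sign now +1
(10183/7121): 10183 mod 7121 = 3062, so (10183/7121) = (3062/7121)
factor out 2^1: 3062 = 2^1·1531; with 7121 mod 8 = 1, (2/7121) = +1; sign now +1; continue with (1531/7121)
flip (1531/7121) -> (7121/1531): both odd, 1531 mod 4 = 3, 7121 mod 4 = 1, so the flip contributes +1; sign now +1
(7121/1531): 7121 mod 1531 = 997, so (7121/1531) = (997/1531)
flip (997/1531) -> (1531/997): both odd, 997 mod 4 = 1, 1531 mod 4 = 3, so the flip contributes +1; sign now +1
(1531/997): 1531 mod 997 = 534, so (1531/997) = (534/997)
factor out 2^1: 534 = 2^1·267; with 997 mod 8 = 5, (2/997) = -1; sign now -1; continue with (267/997)
flip (267/997) -> (997/267): both odd, 267 mod 4 = 3, 997 mod 4 = 1, so the flip contributes +1; sign now -1
(997/267): 997 mod 267 = 196, so (997/267) = (196/267)
factor out 2^2: 196 = 2^2·49; with 267 mod 8 = 3, (2/267) = -1; sign now -1; continue with (49/267)
flip (49/267) -> (267/49): both odd, 49 mod 4 = 1, 267 mod 4 = 3, so the flip contributes +1; sign now -1
(267/49): 267 mod 49 = 22, so (267/49) = (22/49)
factor out 2^1: 22 = 2^1·11; with 49 mod 8 = 1, (2/49) = +1; sign now -1; continue with (11/49)
flip (11/49) -> (49/11): both odd, 11 mod 4 = 3, 49 mod 4 = 1, so the flip contributes +1; sign now -1
(49/11): 49 mod 11 = 5, so (49/11) = (5/11)
flip (5/11) -> (11/5): both odd, 5 mod 4 = 1, 11 mod 4 = 3, so the flip contributes +1; sign now -1
(11/5): 11 mod 5 = 1, so (11/5) = (1/5)
reached (1/5) = 1, so the symbol is -1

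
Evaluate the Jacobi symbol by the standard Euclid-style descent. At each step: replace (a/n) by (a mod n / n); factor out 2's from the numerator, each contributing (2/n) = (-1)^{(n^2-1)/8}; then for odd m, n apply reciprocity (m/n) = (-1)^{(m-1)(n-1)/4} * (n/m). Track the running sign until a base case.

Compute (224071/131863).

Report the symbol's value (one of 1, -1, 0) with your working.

1

(224071/131863) = (92208/131863)   [reduce mod 131863]
92208 = 2^4·5763; (2/131863) = +1 since 131863 mod 8 = 7, so (92208/131863) = (+1)^4·(5763/131863); sign now +1
reciprocity: (5763/131863) = -1·(131863/5763) since 5763 mod 4 = 3, 131863 mod 4 = 3; sign now -1
(131863/5763) = (5077/5763)   [reduce mod 5763]
reciprocity: (5077/5763) = +1·(5763/5077) since 5077 mod 4 = 1, 5763 mod 4 = 3; sign now -1
(5763/5077) = (686/5077)   [reduce mod 5077]
686 = 2^1·343; (2/5077) = -1 since 5077 mod 8 = 5, so (686/5077) = (-1)^1·(343/5077); sign now +1
reciprocity: (343/5077) = +1·(5077/343) since 343 mod 4 = 3, 5077 mod 4 = 1; sign now +1
(5077/343) = (275/343)   [reduce mod 343]
reciprocity: (275/343) = -1·(343/275) since 275 mod 4 = 3, 343 mod 4 = 3; sign now -1
(343/275) = (68/275)   [reduce mod 275]
68 = 2^2·17; (2/275) = -1 since 275 mod 8 = 3, so (68/275) = (-1)^2·(17/275); sign now -1
reciprocity: (17/275) = +1·(275/17) since 17 mod 4 = 1, 275 mod 4 = 3; sign now -1
(275/17) = (3/17)   [reduce mod 17]
reciprocity: (3/17) = +1·(17/3) since 3 mod 4 = 3, 17 mod 4 = 1; sign now -1
(17/3) = (2/3)   [reduce mod 3]
2 = 2^1·1; (2/3) = -1 since 3 mod 8 = 3, so (2/3) = (-1)^1·(1/3); sign now +1
(1/3) = 1; final value = sign = +1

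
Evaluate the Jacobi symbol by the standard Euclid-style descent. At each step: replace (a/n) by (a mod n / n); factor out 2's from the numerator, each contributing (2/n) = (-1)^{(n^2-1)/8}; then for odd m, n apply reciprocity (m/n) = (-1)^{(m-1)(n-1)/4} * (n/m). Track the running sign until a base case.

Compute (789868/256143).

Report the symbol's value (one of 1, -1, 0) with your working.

(789868/256143) = (21439/256143)   [reduce mod 256143]
reciprocity: (21439/256143) = -1·(256143/21439) since 21439 mod 4 = 3, 256143 mod 4 = 3; sign now -1
(256143/21439) = (20314/21439)   [reduce mod 21439]
20314 = 2^1·10157; (2/21439) = +1 since 21439 mod 8 = 7, so (20314/21439) = (+1)^1·(10157/21439); sign now -1
reciprocity: (10157/21439) = +1·(21439/10157) since 10157 mod 4 = 1, 21439 mod 4 = 3; sign now -1
(21439/10157) = (1125/10157)   [reduce mod 10157]
reciprocity: (1125/10157) = +1·(10157/1125) since 1125 mod 4 = 1, 10157 mod 4 = 1; sign now -1
(10157/1125) = (32/1125)   [reduce mod 1125]
32 = 2^5·1; (2/1125) = -1 since 1125 mod 8 = 5, so (32/1125) = (-1)^5·(1/1125); sign now +1
(1/1125) = 1; final value = sign = +1

1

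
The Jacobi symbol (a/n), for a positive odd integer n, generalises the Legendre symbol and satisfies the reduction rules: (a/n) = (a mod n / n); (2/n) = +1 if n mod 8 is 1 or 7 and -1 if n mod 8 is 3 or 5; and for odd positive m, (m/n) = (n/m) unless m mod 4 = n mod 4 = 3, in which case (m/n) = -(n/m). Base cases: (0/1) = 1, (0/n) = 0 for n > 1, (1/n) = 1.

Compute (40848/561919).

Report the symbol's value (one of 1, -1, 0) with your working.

0

factor out 2^4: 40848 = 2^4·2553; with 561919 mod 8 = 7, (2/561919) = +1; sign now +1; continue with (2553/561919)
flip (2553/561919) -> (561919/2553): both odd, 2553 mod 4 = 1, 561919 mod 4 = 3, so the flip contributes +1; sign now +1
(561919/2553): 561919 mod 2553 = 259, so (561919/2553) = (259/2553)
flip (259/2553) -> (2553/259): both odd, 259 mod 4 = 3, 2553 mod 4 = 1, so the flip contributes +1; sign now +1
(2553/259): 2553 mod 259 = 222, so (2553/259) = (222/259)
factor out 2^1: 222 = 2^1·111; with 259 mod 8 = 3, (2/259) = -1; sign now -1; continue with (111/259)
flip (111/259) -> (259/111): both odd, 111 mod 4 = 3, 259 mod 4 = 3, so the flip contributes -1; sign now +1
(259/111): 259 mod 111 = 37, so (259/111) = (37/111)
flip (37/111) -> (111/37): both odd, 37 mod 4 = 1, 111 mod 4 = 3, so the flip contributes +1; sign now +1
(111/37): 111 mod 37 = 0, so (111/37) = (0/37)
reached (0/37); gcd(a, n) > 1, so (0/37) = 0 and the symbol is 0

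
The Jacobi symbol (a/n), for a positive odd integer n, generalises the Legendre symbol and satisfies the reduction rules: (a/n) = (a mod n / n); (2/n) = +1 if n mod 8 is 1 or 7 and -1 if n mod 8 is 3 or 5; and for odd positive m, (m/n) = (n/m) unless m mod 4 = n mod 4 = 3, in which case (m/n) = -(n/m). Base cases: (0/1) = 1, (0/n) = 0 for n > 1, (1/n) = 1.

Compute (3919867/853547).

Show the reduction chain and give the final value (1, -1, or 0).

1

(3919867/853547): 3919867 mod 853547 = 505679, so (3919867/853547) = (505679/853547)
flip (505679/853547) -> (853547/505679): both odd, 505679 mod 4 = 3, 853547 mod 4 = 3, so the flip contributes -1; sign now -1
(853547/505679): 853547 mod 505679 = 347868, so (853547/505679) = (347868/505679)
factor out 2^2: 347868 = 2^2·86967; with 505679 mod 8 = 7, (2/505679) = +1; sign now -1; continue with (86967/505679)
flip (86967/505679) -> (505679/86967): both odd, 86967 mod 4 = 3, 505679 mod 4 = 3, so the flip contributes -1; sign now +1
(505679/86967): 505679 mod 86967 = 70844, so (505679/86967) = (70844/86967)
factor out 2^2: 70844 = 2^2·17711; with 86967 mod 8 = 7, (2/86967) = +1; sign now +1; continue with (17711/86967)
flip (17711/86967) -> (86967/17711): both odd, 17711 mod 4 = 3, 86967 mod 4 = 3, so the flip contributes -1; sign now -1
(86967/17711): 86967 mod 17711 = 16123, so (86967/17711) = (16123/17711)
flip (16123/17711) -> (17711/16123): both odd, 16123 mod 4 = 3, 17711 mod 4 = 3, so the flip contributes -1; sign now +1
(17711/16123): 17711 mod 16123 = 1588, so (17711/16123) = (1588/16123)
factor out 2^2: 1588 = 2^2·397; with 16123 mod 8 = 3, (2/16123) = -1; sign now +1; continue with (397/16123)
flip (397/16123) -> (16123/397): both odd, 397 mod 4 = 1, 16123 mod 4 = 3, so the flip contributes +1; sign now +1
(16123/397): 16123 mod 397 = 243, so (16123/397) = (243/397)
flip (243/397) -> (397/243): both odd, 243 mod 4 = 3, 397 mod 4 = 1, so the flip contributes +1; sign now +1
(397/243): 397 mod 243 = 154, so (397/243) = (154/243)
factor out 2^1: 154 = 2^1·77; with 243 mod 8 = 3, (2/243) = -1; sign now -1; continue with (77/243)
flip (77/243) -> (243/77): both odd, 77 mod 4 = 1, 243 mod 4 = 3, so the flip contributes +1; sign now -1
(243/77): 243 mod 77 = 12, so (243/77) = (12/77)
factor out 2^2: 12 = 2^2·3; with 77 mod 8 = 5, (2/77) = -1; sign now -1; continue with (3/77)
flip (3/77) -> (77/3): both odd, 3 mod 4 = 3, 77 mod 4 = 1, so the flip contributes +1; sign now -1
(77/3): 77 mod 3 = 2, so (77/3) = (2/3)
factor out 2^1: 2 = 2^1·1; with 3 mod 8 = 3, (2/3) = -1; sign now +1; continue with (1/3)
reached (1/3) = 1, so the symbol is +1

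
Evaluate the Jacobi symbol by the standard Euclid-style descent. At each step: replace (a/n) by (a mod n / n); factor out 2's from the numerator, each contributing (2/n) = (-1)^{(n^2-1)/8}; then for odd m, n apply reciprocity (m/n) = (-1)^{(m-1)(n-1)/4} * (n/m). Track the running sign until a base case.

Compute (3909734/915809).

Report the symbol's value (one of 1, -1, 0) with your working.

1

(3909734/915809): 3909734 mod 915809 = 246498, so (3909734/915809) = (246498/915809)
factor out 2^1: 246498 = 2^1·123249; with 915809 mod 8 = 1, (2/915809) = +1; sign now +1; continue with (123249/915809)
flip (123249/915809) -> (915809/123249): both odd, 123249 mod 4 = 1, 915809 mod 4 = 1, so the flip contributes +1; sign now +1
(915809/123249): 915809 mod 123249 = 53066, so (915809/123249) = (53066/123249)
factor out 2^1: 53066 = 2^1·26533; with 123249 mod 8 = 1, (2/123249) = +1; sign now +1; continue with (26533/123249)
flip (26533/123249) -> (123249/26533): both odd, 26533 mod 4 = 1, 123249 mod 4 = 1, so the flip contributes +1; sign now +1
(123249/26533): 123249 mod 26533 = 17117, so (123249/26533) = (17117/26533)
flip (17117/26533) -> (26533/17117): both odd, 17117 mod 4 = 1, 26533 mod 4 = 1, so the flip contributes +1; sign now +1
(26533/17117): 26533 mod 17117 = 9416, so (26533/17117) = (9416/17117)
factor out 2^3: 9416 = 2^3·1177; with 17117 mod 8 = 5, (2/17117) = -1; sign now -1; continue with (1177/17117)
flip (1177/17117) -> (17117/1177): both odd, 1177 mod 4 = 1, 17117 mod 4 = 1, so the flip contributes +1; sign now -1
(17117/1177): 17117 mod 1177 = 639, so (17117/1177) = (639/1177)
flip (639/1177) -> (1177/639): both odd, 639 mod 4 = 3, 1177 mod 4 = 1, so the flip contributes +1; sign now -1
(1177/639): 1177 mod 639 = 538, so (1177/639) = (538/639)
factor out 2^1: 538 = 2^1·269; with 639 mod 8 = 7, (2/639) = +1; sign now -1; continue with (269/639)
flip (269/639) -> (639/269): both odd, 269 mod 4 = 1, 639 mod 4 = 3, so the flip contributes +1; sign now -1
(639/269): 639 mod 269 = 101, so (639/269) = (101/269)
flip (101/269) -> (269/101): both odd, 101 mod 4 = 1, 269 mod 4 = 1, so the flip contributes +1; sign now -1
(269/101): 269 mod 101 = 67, so (269/101) = (67/101)
flip (67/101) -> (101/67): both odd, 67 mod 4 = 3, 101 mod 4 = 1, so the flip contributes +1; sign now -1
(101/67): 101 mod 67 = 34, so (101/67) = (34/67)
factor out 2^1: 34 = 2^1·17; with 67 mod 8 = 3, (2/67) = -1; sign now +1; continue with (17/67)
flip (17/67) -> (67/17): both odd, 17 mod 4 = 1, 67 mod 4 = 3, so the flip contributes +1; sign now +1
(67/17): 67 mod 17 = 16, so (67/17) = (16/17)
factor out 2^4: 16 = 2^4·1; with 17 mod 8 = 1, (2/17) = +1; sign now +1; continue with (1/17)
reached (1/17) = 1, so the symbol is +1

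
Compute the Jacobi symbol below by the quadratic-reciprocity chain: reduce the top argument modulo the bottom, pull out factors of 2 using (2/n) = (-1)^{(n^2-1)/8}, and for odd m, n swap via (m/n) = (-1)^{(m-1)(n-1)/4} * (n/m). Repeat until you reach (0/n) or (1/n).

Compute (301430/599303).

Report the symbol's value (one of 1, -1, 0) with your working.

301430 = 2^1·150715; (2/599303) = +1 since 599303 mod 8 = 7, so (301430/599303) = (+1)^1·(150715/599303); sign now +1
reciprocity: (150715/599303) = -1·(599303/150715) since 150715 mod 4 = 3, 599303 mod 4 = 3; sign now -1
(599303/150715) = (147158/150715)   [reduce mod 150715]
147158 = 2^1·73579; (2/150715) = -1 since 150715 mod 8 = 3, so (147158/150715) = (-1)^1·(73579/150715); sign now +1
reciprocity: (73579/150715) = -1·(150715/73579) since 73579 mod 4 = 3, 150715 mod 4 = 3; sign now -1
(150715/73579) = (3557/73579)   [reduce mod 73579]
reciprocity: (3557/73579) = +1·(73579/3557) since 3557 mod 4 = 1, 73579 mod 4 = 3; sign now -1
(73579/3557) = (2439/3557)   [reduce mod 3557]
reciprocity: (2439/3557) = +1·(3557/2439) since 2439 mod 4 = 3, 3557 mod 4 = 1; sign now -1
(3557/2439) = (1118/2439)   [reduce mod 2439]
1118 = 2^1·559; (2/2439) = +1 since 2439 mod 8 = 7, so (1118/2439) = (+1)^1·(559/2439); sign now -1
reciprocity: (559/2439) = -1·(2439/559) since 559 mod 4 = 3, 2439 mod 4 = 3; sign now +1
(2439/559) = (203/559)   [reduce mod 559]
reciprocity: (203/559) = -1·(559/203) since 203 mod 4 = 3, 559 mod 4 = 3; sign now -1
(559/203) = (153/203)   [reduce mod 203]
reciprocity: (153/203) = +1·(203/153) since 153 mod 4 = 1, 203 mod 4 = 3; sign now -1
(203/153) = (50/153)   [reduce mod 153]
50 = 2^1·25; (2/153) = +1 since 153 mod 8 = 1, so (50/153) = (+1)^1·(25/153); sign now -1
reciprocity: (25/153) = +1·(153/25) since 25 mod 4 = 1, 153 mod 4 = 1; sign now -1
(153/25) = (3/25)   [reduce mod 25]
reciprocity: (3/25) = +1·(25/3) since 3 mod 4 = 3, 25 mod 4 = 1; sign now -1
(25/3) = (1/3)   [reduce mod 3]
(1/3) = 1; final value = sign = -1

-1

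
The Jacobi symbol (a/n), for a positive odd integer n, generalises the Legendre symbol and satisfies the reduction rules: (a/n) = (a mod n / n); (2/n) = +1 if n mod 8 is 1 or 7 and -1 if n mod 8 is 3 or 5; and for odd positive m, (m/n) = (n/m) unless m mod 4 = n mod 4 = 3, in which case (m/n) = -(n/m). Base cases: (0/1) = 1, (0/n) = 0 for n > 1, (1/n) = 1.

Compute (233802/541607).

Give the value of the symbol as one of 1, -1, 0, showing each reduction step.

233802 = 2^1·116901; (2/541607) = +1 since 541607 mod 8 = 7, so (233802/541607) = (+1)^1·(116901/541607); sign now +1
reciprocity: (116901/541607) = +1·(541607/116901) since 116901 mod 4 = 1, 541607 mod 4 = 3; sign now +1
(541607/116901) = (74003/116901)   [reduce mod 116901]
reciprocity: (74003/116901) = +1·(116901/74003) since 74003 mod 4 = 3, 116901 mod 4 = 1; sign now +1
(116901/74003) = (42898/74003)   [reduce mod 74003]
42898 = 2^1·21449; (2/74003) = -1 since 74003 mod 8 = 3, so (42898/74003) = (-1)^1·(21449/74003); sign now -1
reciprocity: (21449/74003) = +1·(74003/21449) since 21449 mod 4 = 1, 74003 mod 4 = 3; sign now -1
(74003/21449) = (9656/21449)   [reduce mod 21449]
9656 = 2^3·1207; (2/21449) = +1 since 21449 mod 8 = 1, so (9656/21449) = (+1)^3·(1207/21449); sign now -1
reciprocity: (1207/21449) = +1·(21449/1207) since 1207 mod 4 = 3, 21449 mod 4 = 1; sign now -1
(21449/1207) = (930/1207)   [reduce mod 1207]
930 = 2^1·465; (2/1207) = +1 since 1207 mod 8 = 7, so (930/1207) = (+1)^1·(465/1207); sign now -1
reciprocity: (465/1207) = +1·(1207/465) since 465 mod 4 = 1, 1207 mod 4 = 3; sign now -1
(1207/465) = (277/465)   [reduce mod 465]
reciprocity: (277/465) = +1·(465/277) since 277 mod 4 = 1, 465 mod 4 = 1; sign now -1
(465/277) = (188/277)   [reduce mod 277]
188 = 2^2·47; (2/277) = -1 since 277 mod 8 = 5, so (188/277) = (-1)^2·(47/277); sign now -1
reciprocity: (47/277) = +1·(277/47) since 47 mod 4 = 3, 277 mod 4 = 1; sign now -1
(277/47) = (42/47)   [reduce mod 47]
42 = 2^1·21; (2/47) = +1 since 47 mod 8 = 7, so (42/47) = (+1)^1·(21/47); sign now -1
reciprocity: (21/47) = +1·(47/21) since 21 mod 4 = 1, 47 mod 4 = 3; sign now -1
(47/21) = (5/21)   [reduce mod 21]
reciprocity: (5/21) = +1·(21/5) since 5 mod 4 = 1, 21 mod 4 = 1; sign now -1
(21/5) = (1/5)   [reduce mod 5]
(1/5) = 1; final value = sign = -1

-1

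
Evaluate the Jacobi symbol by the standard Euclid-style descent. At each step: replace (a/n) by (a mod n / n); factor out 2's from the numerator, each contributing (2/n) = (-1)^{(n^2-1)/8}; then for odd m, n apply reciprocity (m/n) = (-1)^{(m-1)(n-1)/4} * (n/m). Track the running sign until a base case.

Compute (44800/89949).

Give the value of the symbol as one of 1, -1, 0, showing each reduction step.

44800 = 2^8·175; (2/89949) = -1 since 89949 mod 8 = 5, so (44800/89949) = (-1)^8·(175/89949); sign now +1
reciprocity: (175/89949) = +1·(89949/175) since 175 mod 4 = 3, 89949 mod 4 = 1; sign now +1
(89949/175) = (174/175)   [reduce mod 175]
174 = 2^1·87; (2/175) = +1 since 175 mod 8 = 7, so (174/175) = (+1)^1·(87/175); sign now +1
reciprocity: (87/175) = -1·(175/87) since 87 mod 4 = 3, 175 mod 4 = 3; sign now -1
(175/87) = (1/87)   [reduce mod 87]
(1/87) = 1; final value = sign = -1

-1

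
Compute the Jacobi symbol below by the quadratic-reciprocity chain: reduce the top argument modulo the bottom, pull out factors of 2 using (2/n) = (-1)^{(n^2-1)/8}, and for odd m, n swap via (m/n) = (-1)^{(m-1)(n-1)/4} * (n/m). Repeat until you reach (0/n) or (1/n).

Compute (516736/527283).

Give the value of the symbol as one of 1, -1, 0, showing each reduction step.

-1

factor out 2^7: 516736 = 2^7·4037; with 527283 mod 8 = 3, (2/527283) = -1; sign now -1; continue with (4037/527283)
flip (4037/527283) -> (527283/4037): both odd, 4037 mod 4 = 1, 527283 mod 4 = 3, so the flip contributes +1; sign now -1
(527283/4037): 527283 mod 4037 = 2473, so (527283/4037) = (2473/4037)
flip (2473/4037) -> (4037/2473): both odd, 2473 mod 4 = 1, 4037 mod 4 = 1, so the flip contributes +1; sign now -1
(4037/2473): 4037 mod 2473 = 1564, so (4037/2473) = (1564/2473)
factor out 2^2: 1564 = 2^2·391; with 2473 mod 8 = 1, (2/2473) = +1; sign now -1; continue with (391/2473)
flip (391/2473) -> (2473/391): both odd, 391 mod 4 = 3, 2473 mod 4 = 1, so the flip contributes +1; sign now -1
(2473/391): 2473 mod 391 = 127, so (2473/391) = (127/391)
flip (127/391) -> (391/127): both odd, 127 mod 4 = 3, 391 mod 4 = 3, so the flip contributes -1; sign now +1
(391/127): 391 mod 127 = 10, so (391/127) = (10/127)
factor out 2^1: 10 = 2^1·5; with 127 mod 8 = 7, (2/127) = +1; sign now +1; continue with (5/127)
flip (5/127) -> (127/5): both odd, 5 mod 4 = 1, 127 mod 4 = 3, so the flip contributes +1; sign now +1
(127/5): 127 mod 5 = 2, so (127/5) = (2/5)
factor out 2^1: 2 = 2^1·1; with 5 mod 8 = 5, (2/5) = -1; sign now -1; continue with (1/5)
reached (1/5) = 1, so the symbol is -1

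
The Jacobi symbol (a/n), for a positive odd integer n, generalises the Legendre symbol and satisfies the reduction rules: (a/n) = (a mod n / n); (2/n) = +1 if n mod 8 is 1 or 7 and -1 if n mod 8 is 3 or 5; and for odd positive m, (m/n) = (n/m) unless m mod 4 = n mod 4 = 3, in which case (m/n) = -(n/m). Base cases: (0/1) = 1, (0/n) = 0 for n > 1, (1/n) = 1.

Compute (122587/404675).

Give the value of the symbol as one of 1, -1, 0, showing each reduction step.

flip (122587/404675) -> (404675/122587): both odd, 122587 mod 4 = 3, 404675 mod 4 = 3, so the flip contributes -1; sign now -1
(404675/122587): 404675 mod 122587 = 36914, so (404675/122587) = (36914/122587)
factor out 2^1: 36914 = 2^1·18457; with 122587 mod 8 = 3, (2/122587) = -1; sign now +1; continue with (18457/122587)
flip (18457/122587) -> (122587/18457): both odd, 18457 mod 4 = 1, 122587 mod 4 = 3, so the flip contributes +1; sign now +1
(122587/18457): 122587 mod 18457 = 11845, so (122587/18457) = (11845/18457)
flip (11845/18457) -> (18457/11845): both odd, 11845 mod 4 = 1, 18457 mod 4 = 1, so the flip contributes +1; sign now +1
(18457/11845): 18457 mod 11845 = 6612, so (18457/11845) = (6612/11845)
factor out 2^2: 6612 = 2^2·1653; with 11845 mod 8 = 5, (2/11845) = -1; sign now +1; continue with (1653/11845)
flip (1653/11845) -> (11845/1653): both odd, 1653 mod 4 = 1, 11845 mod 4 = 1, so the flip contributes +1; sign now +1
(11845/1653): 11845 mod 1653 = 274, so (11845/1653) = (274/1653)
factor out 2^1: 274 = 2^1·137; with 1653 mod 8 = 5, (2/1653) = -1; sign now -1; continue with (137/1653)
flip (137/1653) -> (1653/137): both odd, 137 mod 4 = 1, 1653 mod 4 = 1, so the flip contributes +1; sign now -1
(1653/137): 1653 mod 137 = 9, so (1653/137) = (9/137)
flip (9/137) -> (137/9): both odd, 9 mod 4 = 1, 137 mod 4 = 1, so the flip contributes +1; sign now -1
(137/9): 137 mod 9 = 2, so (137/9) = (2/9)
factor out 2^1: 2 = 2^1·1; with 9 mod 8 = 1, (2/9) = +1; sign now -1; continue with (1/9)
reached (1/9) = 1, so the symbol is -1

-1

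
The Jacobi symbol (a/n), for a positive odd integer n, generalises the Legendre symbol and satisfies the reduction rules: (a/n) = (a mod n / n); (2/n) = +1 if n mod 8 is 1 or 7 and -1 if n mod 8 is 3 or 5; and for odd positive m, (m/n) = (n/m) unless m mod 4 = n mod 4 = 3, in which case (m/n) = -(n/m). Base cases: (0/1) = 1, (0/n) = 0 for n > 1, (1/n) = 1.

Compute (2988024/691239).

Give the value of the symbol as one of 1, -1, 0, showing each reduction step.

(2988024/691239): 2988024 mod 691239 = 223068, so (2988024/691239) = (223068/691239)
factor out 2^2: 223068 = 2^2·55767; with 691239 mod 8 = 7, (2/691239) = +1; sign now +1; continue with (55767/691239)
flip (55767/691239) -> (691239/55767): both odd, 55767 mod 4 = 3, 691239 mod 4 = 3, so the flip contributes -1; sign now -1
(691239/55767): 691239 mod 55767 = 22035, so (691239/55767) = (22035/55767)
flip (22035/55767) -> (55767/22035): both odd, 22035 mod 4 = 3, 55767 mod 4 = 3, so the flip contributes -1; sign now +1
(55767/22035): 55767 mod 22035 = 11697, so (55767/22035) = (11697/22035)
flip (11697/22035) -> (22035/11697): both odd, 11697 mod 4 = 1, 22035 mod 4 = 3, so the flip contributes +1; sign now +1
(22035/11697): 22035 mod 11697 = 10338, so (22035/11697) = (10338/11697)
factor out 2^1: 10338 = 2^1·5169; with 11697 mod 8 = 1, (2/11697) = +1; sign now +1; continue with (5169/11697)
flip (5169/11697) -> (11697/5169): both odd, 5169 mod 4 = 1, 11697 mod 4 = 1, so the flip contributes +1; sign now +1
(11697/5169): 11697 mod 5169 = 1359, so (11697/5169) = (1359/5169)
flip (1359/5169) -> (5169/1359): both odd, 1359 mod 4 = 3, 5169 mod 4 = 1, so the flip contributes +1; sign now +1
(5169/1359): 5169 mod 1359 = 1092, so (5169/1359) = (1092/1359)
factor out 2^2: 1092 = 2^2·273; with 1359 mod 8 = 7, (2/1359) = +1; sign now +1; continue with (273/1359)
flip (273/1359) -> (1359/273): both odd, 273 mod 4 = 1, 1359 mod 4 = 3, so the flip contributes +1; sign now +1
(1359/273): 1359 mod 273 = 267, so (1359/273) = (267/273)
flip (267/273) -> (273/267): both odd, 267 mod 4 = 3, 273 mod 4 = 1, so the flip contributes +1; sign now +1
(273/267): 273 mod 267 = 6, so (273/267) = (6/267)
factor out 2^1: 6 = 2^1·3; with 267 mod 8 = 3, (2/267) = -1; sign now -1; continue with (3/267)
flip (3/267) -> (267/3): both odd, 3 mod 4 = 3, 267 mod 4 = 3, so the flip contributes -1; sign now +1
(267/3): 267 mod 3 = 0, so (267/3) = (0/3)
reached (0/3); gcd(a, n) > 1, so (0/3) = 0 and the symbol is 0

0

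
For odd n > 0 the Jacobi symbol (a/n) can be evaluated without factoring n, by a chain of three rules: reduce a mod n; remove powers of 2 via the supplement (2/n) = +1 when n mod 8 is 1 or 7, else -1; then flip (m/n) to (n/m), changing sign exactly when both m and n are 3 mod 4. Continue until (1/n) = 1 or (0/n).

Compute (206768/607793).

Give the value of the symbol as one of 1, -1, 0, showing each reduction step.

1

factor out 2^4: 206768 = 2^4·12923; with 607793 mod 8 = 1, (2/607793) = +1; sign now +1; continue with (12923/607793)
flip (12923/607793) -> (607793/12923): both odd, 12923 mod 4 = 3, 607793 mod 4 = 1, so the flip contributes +1; sign now +1
(607793/12923): 607793 mod 12923 = 412, so (607793/12923) = (412/12923)
factor out 2^2: 412 = 2^2·103; with 12923 mod 8 = 3, (2/12923) = -1; sign now +1; continue with (103/12923)
flip (103/12923) -> (12923/103): both odd, 103 mod 4 = 3, 12923 mod 4 = 3, so the flip contributes -1; sign now -1
(12923/103): 12923 mod 103 = 48, so (12923/103) = (48/103)
factor out 2^4: 48 = 2^4·3; with 103 mod 8 = 7, (2/103) = +1; sign now -1; continue with (3/103)
flip (3/103) -> (103/3): both odd, 3 mod 4 = 3, 103 mod 4 = 3, so the flip contributes -1; sign now +1
(103/3): 103 mod 3 = 1, so (103/3) = (1/3)
reached (1/3) = 1, so the symbol is +1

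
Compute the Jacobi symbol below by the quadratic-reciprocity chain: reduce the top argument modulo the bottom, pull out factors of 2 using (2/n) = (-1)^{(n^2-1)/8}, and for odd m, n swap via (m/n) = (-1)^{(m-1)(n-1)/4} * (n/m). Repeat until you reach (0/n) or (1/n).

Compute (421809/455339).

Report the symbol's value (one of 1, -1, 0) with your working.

reciprocity: (421809/455339) = +1·(455339/421809) since 421809 mod 4 = 1, 455339 mod 4 = 3; sign now +1
(455339/421809) = (33530/421809)   [reduce mod 421809]
33530 = 2^1·16765; (2/421809) = +1 since 421809 mod 8 = 1, so (33530/421809) = (+1)^1·(16765/421809); sign now +1
reciprocity: (16765/421809) = +1·(421809/16765) since 16765 mod 4 = 1, 421809 mod 4 = 1; sign now +1
(421809/16765) = (2684/16765)   [reduce mod 16765]
2684 = 2^2·671; (2/16765) = -1 since 16765 mod 8 = 5, so (2684/16765) = (-1)^2·(671/16765); sign now +1
reciprocity: (671/16765) = +1·(16765/671) since 671 mod 4 = 3, 16765 mod 4 = 1; sign now +1
(16765/671) = (661/671)   [reduce mod 671]
reciprocity: (661/671) = +1·(671/661) since 661 mod 4 = 1, 671 mod 4 = 3; sign now +1
(671/661) = (10/661)   [reduce mod 661]
10 = 2^1·5; (2/661) = -1 since 661 mod 8 = 5, so (10/661) = (-1)^1·(5/661); sign now -1
reciprocity: (5/661) = +1·(661/5) since 5 mod 4 = 1, 661 mod 4 = 1; sign now -1
(661/5) = (1/5)   [reduce mod 5]
(1/5) = 1; final value = sign = -1

-1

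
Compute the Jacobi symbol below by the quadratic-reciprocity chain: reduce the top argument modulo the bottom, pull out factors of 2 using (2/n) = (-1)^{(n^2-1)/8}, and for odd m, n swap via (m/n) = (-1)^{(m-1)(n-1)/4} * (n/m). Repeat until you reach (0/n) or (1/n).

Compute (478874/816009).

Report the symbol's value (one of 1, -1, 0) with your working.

1

478874 = 2^1·239437; (2/816009) = +1 since 816009 mod 8 = 1, so (478874/816009) = (+1)^1·(239437/816009); sign now +1
reciprocity: (239437/816009) = +1·(816009/239437) since 239437 mod 4 = 1, 816009 mod 4 = 1; sign now +1
(816009/239437) = (97698/239437)   [reduce mod 239437]
97698 = 2^1·48849; (2/239437) = -1 since 239437 mod 8 = 5, so (97698/239437) = (-1)^1·(48849/239437); sign now -1
reciprocity: (48849/239437) = +1·(239437/48849) since 48849 mod 4 = 1, 239437 mod 4 = 1; sign now -1
(239437/48849) = (44041/48849)   [reduce mod 48849]
reciprocity: (44041/48849) = +1·(48849/44041) since 44041 mod 4 = 1, 48849 mod 4 = 1; sign now -1
(48849/44041) = (4808/44041)   [reduce mod 44041]
4808 = 2^3·601; (2/44041) = +1 since 44041 mod 8 = 1, so (4808/44041) = (+1)^3·(601/44041); sign now -1
reciprocity: (601/44041) = +1·(44041/601) since 601 mod 4 = 1, 44041 mod 4 = 1; sign now -1
(44041/601) = (168/601)   [reduce mod 601]
168 = 2^3·21; (2/601) = +1 since 601 mod 8 = 1, so (168/601) = (+1)^3·(21/601); sign now -1
reciprocity: (21/601) = +1·(601/21) since 21 mod 4 = 1, 601 mod 4 = 1; sign now -1
(601/21) = (13/21)   [reduce mod 21]
reciprocity: (13/21) = +1·(21/13) since 13 mod 4 = 1, 21 mod 4 = 1; sign now -1
(21/13) = (8/13)   [reduce mod 13]
8 = 2^3·1; (2/13) = -1 since 13 mod 8 = 5, so (8/13) = (-1)^3·(1/13); sign now +1
(1/13) = 1; final value = sign = +1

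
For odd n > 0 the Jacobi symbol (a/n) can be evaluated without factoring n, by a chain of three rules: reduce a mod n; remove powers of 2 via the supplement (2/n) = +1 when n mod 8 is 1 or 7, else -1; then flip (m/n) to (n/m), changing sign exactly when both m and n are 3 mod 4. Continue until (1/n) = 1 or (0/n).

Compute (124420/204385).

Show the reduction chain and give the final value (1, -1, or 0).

factor out 2^2: 124420 = 2^2·31105; with 204385 mod 8 = 1, (2/204385) = +1; sign now +1; continue with (31105/204385)
flip (31105/204385) -> (204385/31105): both odd, 31105 mod 4 = 1, 204385 mod 4 = 1, so the flip contributes +1; sign now +1
(204385/31105): 204385 mod 31105 = 17755, so (204385/31105) = (17755/31105)
flip (17755/31105) -> (31105/17755): both odd, 17755 mod 4 = 3, 31105 mod 4 = 1, so the flip contributes +1; sign now +1
(31105/17755): 31105 mod 17755 = 13350, so (31105/17755) = (13350/17755)
factor out 2^1: 13350 = 2^1·6675; with 17755 mod 8 = 3, (2/17755) = -1; sign now -1; continue with (6675/17755)
flip (6675/17755) -> (17755/6675): both odd, 6675 mod 4 = 3, 17755 mod 4 = 3, so the flip contributes -1; sign now +1
(17755/6675): 17755 mod 6675 = 4405, so (17755/6675) = (4405/6675)
flip (4405/6675) -> (6675/4405): both odd, 4405 mod 4 = 1, 6675 mod 4 = 3, so the flip contributes +1; sign now +1
(6675/4405): 6675 mod 4405 = 2270, so (6675/4405) = (2270/4405)
factor out 2^1: 2270 = 2^1·1135; with 4405 mod 8 = 5, (2/4405) = -1; sign now -1; continue with (1135/4405)
flip (1135/4405) -> (4405/1135): both odd, 1135 mod 4 = 3, 4405 mod 4 = 1, so the flip contributes +1; sign now -1
(4405/1135): 4405 mod 1135 = 1000, so (4405/1135) = (1000/1135)
factor out 2^3: 1000 = 2^3·125; with 1135 mod 8 = 7, (2/1135) = +1; sign now -1; continue with (125/1135)
flip (125/1135) -> (1135/125): both odd, 125 mod 4 = 1, 1135 mod 4 = 3, so the flip contributes +1; sign now -1
(1135/125): 1135 mod 125 = 10, so (1135/125) = (10/125)
factor out 2^1: 10 = 2^1·5; with 125 mod 8 = 5, (2/125) = -1; sign now +1; continue with (5/125)
flip (5/125) -> (125/5): both odd, 5 mod 4 = 1, 125 mod 4 = 1, so the flip contributes +1; sign now +1
(125/5): 125 mod 5 = 0, so (125/5) = (0/5)
reached (0/5); gcd(a, n) > 1, so (0/5) = 0 and the symbol is 0

0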